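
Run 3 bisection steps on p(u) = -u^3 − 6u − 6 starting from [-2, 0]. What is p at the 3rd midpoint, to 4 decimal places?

-1.0781

midpoint -1: p = 1 > 0 → [-1, 0]
midpoint -0.5: p = -2.875 < 0 → [-1, -0.5]
midpoint -0.75: p = -1.078125 < 0 → [-1, -0.75]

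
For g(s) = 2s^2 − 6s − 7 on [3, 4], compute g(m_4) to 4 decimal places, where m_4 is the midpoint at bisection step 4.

m = 3.5, g(m) = -3.5 (−); new bracket [3.5, 4]
m = 3.75, g(m) = -1.375 (−); new bracket [3.75, 4]
m = 3.875, g(m) = -0.21875 (−); new bracket [3.875, 4]
m = 3.9375, g(m) = 0.3828 (+); new bracket [3.875, 3.9375]

0.3828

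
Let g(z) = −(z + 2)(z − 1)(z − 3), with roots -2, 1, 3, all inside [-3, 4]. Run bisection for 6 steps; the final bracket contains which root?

z = 0.5 gives g = -3.125, negative; keep [-3, 0.5]
z = -1.25 gives g = -7.171875, negative; keep [-3, -1.25]
z = -2.125 gives g = 2.001953, positive; keep [-2.125, -1.25]
z = -1.6875 gives g = -3.9368, negative; keep [-2.125, -1.6875]
z = -1.90625 gives g = -1.3368, negative; keep [-2.125, -1.90625]
z = -2.015625 gives g = 0.2363, positive; keep [-2.015625, -1.90625]

-2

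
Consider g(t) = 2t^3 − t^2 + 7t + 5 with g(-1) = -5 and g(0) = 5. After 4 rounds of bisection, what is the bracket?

[-0.625, -0.5625]

t = -0.5 gives g = 1, positive; keep [-1, -0.5]
t = -0.75 gives g = -1.65625, negative; keep [-0.75, -0.5]
t = -0.625 gives g = -0.253906, negative; keep [-0.625, -0.5]
t = -0.5625 gives g = 0.3901, positive; keep [-0.625, -0.5625]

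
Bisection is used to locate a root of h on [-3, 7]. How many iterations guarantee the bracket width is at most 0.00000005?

28

Width after n steps is 10/2^n. Need 2^n ≥ 10/0.00000005 = 200000000.
2^27 = 134217728 < 200000000 ≤ 2^28 = 268435456, so n = 28.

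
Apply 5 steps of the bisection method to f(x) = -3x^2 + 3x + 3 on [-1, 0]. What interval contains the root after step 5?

[-0.625, -0.59375]

m = -0.5, f(m) = 0.75 (+); new bracket [-1, -0.5]
m = -0.75, f(m) = -0.9375 (−); new bracket [-0.75, -0.5]
m = -0.625, f(m) = -0.046875 (−); new bracket [-0.625, -0.5]
m = -0.5625, f(m) = 0.3633 (+); new bracket [-0.625, -0.5625]
m = -0.59375, f(m) = 0.1611 (+); new bracket [-0.625, -0.59375]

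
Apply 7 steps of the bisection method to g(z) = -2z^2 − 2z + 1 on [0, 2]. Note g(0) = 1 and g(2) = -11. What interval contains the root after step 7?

[0.359375, 0.375]

m = 1, g(m) = -3 (−); new bracket [0, 1]
m = 0.5, g(m) = -0.5 (−); new bracket [0, 0.5]
m = 0.25, g(m) = 0.375 (+); new bracket [0.25, 0.5]
m = 0.375, g(m) = -0.0312 (−); new bracket [0.25, 0.375]
m = 0.3125, g(m) = 0.1797 (+); new bracket [0.3125, 0.375]
m = 0.34375, g(m) = 0.0762 (+); new bracket [0.34375, 0.375]
m = 0.359375, g(m) = 0.0229 (+); new bracket [0.359375, 0.375]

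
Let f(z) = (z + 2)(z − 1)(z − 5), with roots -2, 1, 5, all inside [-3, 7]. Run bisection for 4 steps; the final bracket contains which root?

z = 2 gives f = -12, negative; keep [2, 7]
z = 4.5 gives f = -11.375, negative; keep [4.5, 7]
z = 5.75 gives f = 27.609375, positive; keep [4.5, 5.75]
z = 5.125 gives f = 3.6738, positive; keep [4.5, 5.125]

5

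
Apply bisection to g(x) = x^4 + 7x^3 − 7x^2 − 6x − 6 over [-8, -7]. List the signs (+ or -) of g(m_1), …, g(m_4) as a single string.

--++

g(-7.5) = -143.8125 < 0, so the root lies in [-8, -7.5]
g(-7.75) = -30.824219 < 0, so the root lies in [-8, -7.75]
g(-7.875) = 34.467041 > 0, so the root lies in [-7.875, -7.75]
g(-7.8125) = 1.0591 > 0, so the root lies in [-7.8125, -7.75]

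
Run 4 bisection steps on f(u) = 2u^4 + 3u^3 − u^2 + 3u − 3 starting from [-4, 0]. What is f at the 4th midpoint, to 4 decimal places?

2.2734

u = -2 gives f = -5, negative; keep [-4, -2]
u = -3 gives f = 60, positive; keep [-3, -2]
u = -2.5 gives f = 14.5, positive; keep [-2.5, -2]
u = -2.25 gives f = 2.2734, positive; keep [-2.25, -2]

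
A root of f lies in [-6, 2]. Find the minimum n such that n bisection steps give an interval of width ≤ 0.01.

Width after n steps is 8/2^n. Need 2^n ≥ 8/0.01 = 800.
2^9 = 512 < 800 ≤ 2^10 = 1024, so n = 10.

10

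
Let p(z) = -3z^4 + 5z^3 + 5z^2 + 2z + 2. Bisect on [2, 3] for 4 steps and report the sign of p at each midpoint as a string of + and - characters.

z = 2.5 gives p = -0.8125, negative; keep [2, 2.5]
z = 2.25 gives p = 11.878906, positive; keep [2.25, 2.5]
z = 2.375 gives p = 6.485596, positive; keep [2.375, 2.5]
z = 2.4375 gives p = 3.092, positive; keep [2.4375, 2.5]

-+++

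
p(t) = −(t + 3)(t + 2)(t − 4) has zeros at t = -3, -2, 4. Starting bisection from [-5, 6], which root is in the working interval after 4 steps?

4

t = 0.5 gives p = 30.625, positive; keep [0.5, 6]
t = 3.25 gives p = 24.609375, positive; keep [3.25, 6]
t = 4.625 gives p = -31.572266, negative; keep [3.25, 4.625]
t = 3.9375 gives p = 2.5745, positive; keep [3.9375, 4.625]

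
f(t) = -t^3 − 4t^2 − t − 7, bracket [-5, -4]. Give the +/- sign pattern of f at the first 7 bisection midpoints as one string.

++-+-++

m = -4.5, f(m) = 7.625 (+); new bracket [-4.5, -4]
m = -4.25, f(m) = 1.765625 (+); new bracket [-4.25, -4]
m = -4.125, f(m) = -0.748047 (−); new bracket [-4.25, -4.125]
m = -4.1875, f(m) = 0.4753 (+); new bracket [-4.1875, -4.125]
m = -4.15625, f(m) = -0.1446 (−); new bracket [-4.1875, -4.15625]
m = -4.171875, f(m) = 0.1633 (+); new bracket [-4.171875, -4.15625]
m = -4.1640625, f(m) = 0.0088 (+); new bracket [-4.1640625, -4.15625]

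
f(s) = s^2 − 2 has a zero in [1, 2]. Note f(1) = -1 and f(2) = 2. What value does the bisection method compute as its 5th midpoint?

1.40625

m = 1.5, f(m) = 0.25 (+); new bracket [1, 1.5]
m = 1.25, f(m) = -0.4375 (−); new bracket [1.25, 1.5]
m = 1.375, f(m) = -0.109375 (−); new bracket [1.375, 1.5]
m = 1.4375, f(m) = 0.0664 (+); new bracket [1.375, 1.4375]
m = 1.40625, f(m) = -0.0225 (−); new bracket [1.40625, 1.4375]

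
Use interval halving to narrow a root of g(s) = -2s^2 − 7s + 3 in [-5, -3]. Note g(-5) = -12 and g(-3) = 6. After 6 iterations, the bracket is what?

[-3.90625, -3.875]

m = -4, g(m) = -1 (−); new bracket [-4, -3]
m = -3.5, g(m) = 3 (+); new bracket [-4, -3.5]
m = -3.75, g(m) = 1.125 (+); new bracket [-4, -3.75]
m = -3.875, g(m) = 0.0938 (+); new bracket [-4, -3.875]
m = -3.9375, g(m) = -0.4453 (−); new bracket [-3.9375, -3.875]
m = -3.90625, g(m) = -0.1738 (−); new bracket [-3.90625, -3.875]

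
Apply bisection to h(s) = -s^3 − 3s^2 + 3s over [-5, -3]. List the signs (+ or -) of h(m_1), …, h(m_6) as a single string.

m = -4, h(m) = 4 (+); new bracket [-4, -3]
m = -3.5, h(m) = -4.375 (−); new bracket [-4, -3.5]
m = -3.75, h(m) = -0.703125 (−); new bracket [-4, -3.75]
m = -3.875, h(m) = 1.5137 (+); new bracket [-3.875, -3.75]
m = -3.8125, h(m) = 0.3723 (+); new bracket [-3.8125, -3.75]
m = -3.78125, h(m) = -0.1736 (−); new bracket [-3.8125, -3.78125]

+--++-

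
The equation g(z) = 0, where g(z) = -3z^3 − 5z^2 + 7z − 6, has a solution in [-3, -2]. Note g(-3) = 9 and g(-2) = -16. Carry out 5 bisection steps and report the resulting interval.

z = -2.5 gives g = -7.875, negative; keep [-3, -2.5]
z = -2.75 gives g = -0.671875, negative; keep [-3, -2.75]
z = -2.875 gives g = 3.837891, positive; keep [-2.875, -2.75]
z = -2.8125 gives g = 1.5037, positive; keep [-2.8125, -2.75]
z = -2.78125 gives g = 0.3963, positive; keep [-2.78125, -2.75]

[-2.78125, -2.75]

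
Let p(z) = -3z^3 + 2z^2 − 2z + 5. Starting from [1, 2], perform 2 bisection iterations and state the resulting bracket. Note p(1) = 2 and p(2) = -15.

[1, 1.25]

midpoint 1.5: p = -3.625 < 0 → [1, 1.5]
midpoint 1.25: p = -0.234375 < 0 → [1, 1.25]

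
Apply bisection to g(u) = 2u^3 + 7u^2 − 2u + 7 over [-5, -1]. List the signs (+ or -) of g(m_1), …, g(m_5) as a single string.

m = -3, g(m) = 22 (+); new bracket [-5, -3]
m = -4, g(m) = -1 (−); new bracket [-4, -3]
m = -3.5, g(m) = 14 (+); new bracket [-4, -3.5]
m = -3.75, g(m) = 7.4688 (+); new bracket [-4, -3.75]
m = -3.875, g(m) = 3.4883 (+); new bracket [-4, -3.875]

+-+++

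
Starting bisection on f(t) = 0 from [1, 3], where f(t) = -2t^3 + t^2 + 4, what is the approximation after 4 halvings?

f(2) = -8 < 0, so the root lies in [1, 2]
f(1.5) = -0.5 < 0, so the root lies in [1, 1.5]
f(1.25) = 1.65625 > 0, so the root lies in [1.25, 1.5]
f(1.375) = 0.6914 > 0, so the root lies in [1.375, 1.5]

1.375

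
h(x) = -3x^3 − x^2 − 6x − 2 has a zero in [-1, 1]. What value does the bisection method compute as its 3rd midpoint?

-0.25

h(0) = -2 < 0, so the root lies in [-1, 0]
h(-0.5) = 1.125 > 0, so the root lies in [-0.5, 0]
h(-0.25) = -0.515625 < 0, so the root lies in [-0.5, -0.25]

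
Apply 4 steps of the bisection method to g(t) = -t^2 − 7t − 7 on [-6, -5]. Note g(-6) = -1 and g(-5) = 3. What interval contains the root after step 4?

[-5.8125, -5.75]

m = -5.5, g(m) = 1.25 (+); new bracket [-6, -5.5]
m = -5.75, g(m) = 0.1875 (+); new bracket [-6, -5.75]
m = -5.875, g(m) = -0.390625 (−); new bracket [-5.875, -5.75]
m = -5.8125, g(m) = -0.0977 (−); new bracket [-5.8125, -5.75]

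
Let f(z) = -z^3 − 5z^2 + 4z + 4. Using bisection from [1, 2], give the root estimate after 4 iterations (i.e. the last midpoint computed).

1.1875

m = 1.5, f(m) = -4.625 (−); new bracket [1, 1.5]
m = 1.25, f(m) = -0.765625 (−); new bracket [1, 1.25]
m = 1.125, f(m) = 0.748047 (+); new bracket [1.125, 1.25]
m = 1.1875, f(m) = 0.0247 (+); new bracket [1.1875, 1.25]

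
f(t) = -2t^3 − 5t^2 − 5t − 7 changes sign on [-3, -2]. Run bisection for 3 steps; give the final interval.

f(-2.5) = 5.5 > 0, so the root lies in [-2.5, -2]
f(-2.25) = 1.71875 > 0, so the root lies in [-2.25, -2]
f(-2.125) = 0.238281 > 0, so the root lies in [-2.125, -2]

[-2.125, -2]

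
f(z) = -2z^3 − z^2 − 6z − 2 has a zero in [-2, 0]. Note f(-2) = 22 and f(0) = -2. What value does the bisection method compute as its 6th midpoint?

m = -1, f(m) = 5 (+); new bracket [-1, 0]
m = -0.5, f(m) = 1 (+); new bracket [-0.5, 0]
m = -0.25, f(m) = -0.53125 (−); new bracket [-0.5, -0.25]
m = -0.375, f(m) = 0.2148 (+); new bracket [-0.375, -0.25]
m = -0.3125, f(m) = -0.1616 (−); new bracket [-0.375, -0.3125]
m = -0.34375, f(m) = 0.0256 (+); new bracket [-0.34375, -0.3125]

-0.34375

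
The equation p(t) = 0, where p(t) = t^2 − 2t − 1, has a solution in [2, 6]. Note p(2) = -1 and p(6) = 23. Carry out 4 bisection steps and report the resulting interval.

[2.25, 2.5]

midpoint 4: p = 7 > 0 → [2, 4]
midpoint 3: p = 2 > 0 → [2, 3]
midpoint 2.5: p = 0.25 > 0 → [2, 2.5]
midpoint 2.25: p = -0.4375 < 0 → [2.25, 2.5]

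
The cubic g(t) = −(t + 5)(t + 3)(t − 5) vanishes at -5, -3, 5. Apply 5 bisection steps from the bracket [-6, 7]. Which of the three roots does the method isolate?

m = 0.5, g(m) = 86.625 (+); new bracket [0.5, 7]
m = 3.75, g(m) = 73.828125 (+); new bracket [3.75, 7]
m = 5.375, g(m) = -32.583984 (−); new bracket [3.75, 5.375]
m = 4.5625, g(m) = 31.6384 (+); new bracket [4.5625, 5.375]
m = 4.96875, g(m) = 2.4825 (+); new bracket [4.96875, 5.375]

5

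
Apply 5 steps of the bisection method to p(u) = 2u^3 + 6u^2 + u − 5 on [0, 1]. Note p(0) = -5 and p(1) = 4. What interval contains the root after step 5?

u = 0.5 gives p = -2.75, negative; keep [0.5, 1]
u = 0.75 gives p = -0.03125, negative; keep [0.75, 1]
u = 0.875 gives p = 1.808594, positive; keep [0.75, 0.875]
u = 0.8125 gives p = 0.8462, positive; keep [0.75, 0.8125]
u = 0.78125 gives p = 0.397, positive; keep [0.75, 0.78125]

[0.75, 0.78125]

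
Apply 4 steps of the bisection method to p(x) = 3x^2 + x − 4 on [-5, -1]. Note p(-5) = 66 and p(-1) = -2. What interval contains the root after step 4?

[-1.5, -1.25]

x = -3 gives p = 20, positive; keep [-3, -1]
x = -2 gives p = 6, positive; keep [-2, -1]
x = -1.5 gives p = 1.25, positive; keep [-1.5, -1]
x = -1.25 gives p = -0.5625, negative; keep [-1.5, -1.25]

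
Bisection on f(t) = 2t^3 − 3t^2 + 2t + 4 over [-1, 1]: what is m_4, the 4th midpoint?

-0.625

t = 0 gives f = 4, positive; keep [-1, 0]
t = -0.5 gives f = 2, positive; keep [-1, -0.5]
t = -0.75 gives f = -0.03125, negative; keep [-0.75, -0.5]
t = -0.625 gives f = 1.0898, positive; keep [-0.75, -0.625]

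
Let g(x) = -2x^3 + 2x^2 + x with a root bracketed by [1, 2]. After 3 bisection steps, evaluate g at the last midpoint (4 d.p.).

-0.0430

m = 1.5, g(m) = -0.75 (−); new bracket [1, 1.5]
m = 1.25, g(m) = 0.46875 (+); new bracket [1.25, 1.5]
m = 1.375, g(m) = -0.042969 (−); new bracket [1.25, 1.375]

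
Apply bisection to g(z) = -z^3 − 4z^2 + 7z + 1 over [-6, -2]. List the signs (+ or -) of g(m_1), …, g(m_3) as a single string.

--+

m = -4, g(m) = -27 (−); new bracket [-6, -4]
m = -5, g(m) = -9 (−); new bracket [-6, -5]
m = -5.5, g(m) = 7.875 (+); new bracket [-5.5, -5]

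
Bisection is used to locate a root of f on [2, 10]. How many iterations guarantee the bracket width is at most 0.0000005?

Width after n steps is 8/2^n. Need 2^n ≥ 8/0.0000005 = 16000000.
2^23 = 8388608 < 16000000 ≤ 2^24 = 16777216, so n = 24.

24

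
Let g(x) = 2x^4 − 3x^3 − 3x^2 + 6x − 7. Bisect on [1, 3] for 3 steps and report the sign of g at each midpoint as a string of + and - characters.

+--

midpoint 2: g = 1 > 0 → [1, 2]
midpoint 1.5: g = -4.75 < 0 → [1.5, 2]
midpoint 1.75: g = -3.007812 < 0 → [1.75, 2]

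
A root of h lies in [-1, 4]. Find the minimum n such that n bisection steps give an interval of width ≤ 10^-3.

Width after n steps is 5/2^n. Need 2^n ≥ 5/10^-3 = 5000.
2^12 = 4096 < 5000 ≤ 2^13 = 8192, so n = 13.

13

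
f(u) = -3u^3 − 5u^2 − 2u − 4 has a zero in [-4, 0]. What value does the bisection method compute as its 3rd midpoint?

midpoint -2: f = 4 > 0 → [-2, 0]
midpoint -1: f = -4 < 0 → [-2, -1]
midpoint -1.5: f = -2.125 < 0 → [-2, -1.5]

-1.5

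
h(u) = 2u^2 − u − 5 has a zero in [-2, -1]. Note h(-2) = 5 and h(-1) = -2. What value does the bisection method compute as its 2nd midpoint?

u = -1.5 gives h = 1, positive; keep [-1.5, -1]
u = -1.25 gives h = -0.625, negative; keep [-1.5, -1.25]

-1.25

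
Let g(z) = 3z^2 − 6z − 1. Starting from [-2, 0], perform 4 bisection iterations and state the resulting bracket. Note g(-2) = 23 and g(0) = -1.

m = -1, g(m) = 8 (+); new bracket [-1, 0]
m = -0.5, g(m) = 2.75 (+); new bracket [-0.5, 0]
m = -0.25, g(m) = 0.6875 (+); new bracket [-0.25, 0]
m = -0.125, g(m) = -0.2031 (−); new bracket [-0.25, -0.125]

[-0.25, -0.125]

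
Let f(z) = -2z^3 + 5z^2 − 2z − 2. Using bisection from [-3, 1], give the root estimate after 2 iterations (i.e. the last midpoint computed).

z = -1 gives f = 7, positive; keep [-1, 1]
z = 0 gives f = -2, negative; keep [-1, 0]

0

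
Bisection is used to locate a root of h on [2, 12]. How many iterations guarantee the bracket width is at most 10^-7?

27

Width after n steps is 10/2^n. Need 2^n ≥ 10/10^-7 = 100000000.
2^26 = 67108864 < 100000000 ≤ 2^27 = 134217728, so n = 27.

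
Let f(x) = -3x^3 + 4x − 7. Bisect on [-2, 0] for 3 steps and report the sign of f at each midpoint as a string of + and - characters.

m = -1, f(m) = -8 (−); new bracket [-2, -1]
m = -1.5, f(m) = -2.875 (−); new bracket [-2, -1.5]
m = -1.75, f(m) = 2.078125 (+); new bracket [-1.75, -1.5]

--+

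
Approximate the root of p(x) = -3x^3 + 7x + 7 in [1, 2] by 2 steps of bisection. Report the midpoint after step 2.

1.75

midpoint 1.5: p = 7.375 > 0 → [1.5, 2]
midpoint 1.75: p = 3.171875 > 0 → [1.75, 2]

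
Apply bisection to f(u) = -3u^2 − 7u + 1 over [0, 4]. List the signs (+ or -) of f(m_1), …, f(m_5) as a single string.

u = 2 gives f = -25, negative; keep [0, 2]
u = 1 gives f = -9, negative; keep [0, 1]
u = 0.5 gives f = -3.25, negative; keep [0, 0.5]
u = 0.25 gives f = -0.9375, negative; keep [0, 0.25]
u = 0.125 gives f = 0.0781, positive; keep [0.125, 0.25]

----+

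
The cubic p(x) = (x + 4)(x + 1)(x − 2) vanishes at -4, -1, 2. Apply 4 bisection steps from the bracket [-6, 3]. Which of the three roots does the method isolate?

-4

p(-1.5) = 4.375 > 0, so the root lies in [-6, -1.5]
p(-3.75) = 3.953125 > 0, so the root lies in [-6, -3.75]
p(-4.875) = -23.310547 < 0, so the root lies in [-4.875, -3.75]
p(-4.3125) = -6.5344 < 0, so the root lies in [-4.3125, -3.75]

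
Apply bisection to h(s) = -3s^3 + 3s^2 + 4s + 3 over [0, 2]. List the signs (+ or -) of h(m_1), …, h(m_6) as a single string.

+++++-

m = 1, h(m) = 7 (+); new bracket [1, 2]
m = 1.5, h(m) = 5.625 (+); new bracket [1.5, 2]
m = 1.75, h(m) = 3.109375 (+); new bracket [1.75, 2]
m = 1.875, h(m) = 1.2715 (+); new bracket [1.875, 2]
m = 1.9375, h(m) = 0.1921 (+); new bracket [1.9375, 2]
m = 1.96875, h(m) = -0.3896 (−); new bracket [1.9375, 1.96875]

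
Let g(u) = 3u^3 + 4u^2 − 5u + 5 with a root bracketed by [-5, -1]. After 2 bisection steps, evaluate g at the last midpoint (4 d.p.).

7.0000

m = -3, g(m) = -25 (−); new bracket [-3, -1]
m = -2, g(m) = 7 (+); new bracket [-3, -2]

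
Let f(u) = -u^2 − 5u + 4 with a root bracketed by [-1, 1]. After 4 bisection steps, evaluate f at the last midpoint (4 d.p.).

u = 0 gives f = 4, positive; keep [0, 1]
u = 0.5 gives f = 1.25, positive; keep [0.5, 1]
u = 0.75 gives f = -0.3125, negative; keep [0.5, 0.75]
u = 0.625 gives f = 0.4844, positive; keep [0.625, 0.75]

0.4844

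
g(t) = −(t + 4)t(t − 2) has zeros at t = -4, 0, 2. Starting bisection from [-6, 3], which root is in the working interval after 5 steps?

-4

t = -1.5 gives g = -13.125, negative; keep [-6, -1.5]
t = -3.75 gives g = -5.390625, negative; keep [-6, -3.75]
t = -4.875 gives g = 29.326172, positive; keep [-4.875, -3.75]
t = -4.3125 gives g = 8.5071, positive; keep [-4.3125, -3.75]
t = -4.03125 gives g = 0.7598, positive; keep [-4.03125, -3.75]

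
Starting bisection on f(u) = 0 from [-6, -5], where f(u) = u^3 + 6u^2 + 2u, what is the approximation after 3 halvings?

-5.625

u = -5.5 gives f = 4.125, positive; keep [-6, -5.5]
u = -5.75 gives f = -3.234375, negative; keep [-5.75, -5.5]
u = -5.625 gives f = 0.615234, positive; keep [-5.75, -5.625]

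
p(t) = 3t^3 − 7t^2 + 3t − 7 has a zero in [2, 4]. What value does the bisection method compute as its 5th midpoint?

p(3) = 20 > 0, so the root lies in [2, 3]
p(2.5) = 3.625 > 0, so the root lies in [2, 2.5]
p(2.25) = -1.515625 < 0, so the root lies in [2.25, 2.5]
p(2.375) = 0.8301 > 0, so the root lies in [2.25, 2.375]
p(2.3125) = -0.3967 < 0, so the root lies in [2.3125, 2.375]

2.3125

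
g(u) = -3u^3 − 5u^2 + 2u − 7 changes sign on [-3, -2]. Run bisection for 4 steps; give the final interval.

u = -2.5 gives g = 3.625, positive; keep [-2.5, -2]
u = -2.25 gives g = -2.640625, negative; keep [-2.5, -2.25]
u = -2.375 gives g = 0.236328, positive; keep [-2.375, -2.25]
u = -2.3125 gives g = -1.2639, negative; keep [-2.375, -2.3125]

[-2.375, -2.3125]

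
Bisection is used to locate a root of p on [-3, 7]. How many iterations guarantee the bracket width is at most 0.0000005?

25

Width after n steps is 10/2^n. Need 2^n ≥ 10/0.0000005 = 20000000.
2^24 = 16777216 < 20000000 ≤ 2^25 = 33554432, so n = 25.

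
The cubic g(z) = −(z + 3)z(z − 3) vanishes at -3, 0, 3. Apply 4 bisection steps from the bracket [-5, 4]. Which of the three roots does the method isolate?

-3

m = -0.5, g(m) = -4.375 (−); new bracket [-5, -0.5]
m = -2.75, g(m) = -3.953125 (−); new bracket [-5, -2.75]
m = -3.875, g(m) = 23.310547 (+); new bracket [-3.875, -2.75]
m = -3.3125, g(m) = 6.5344 (+); new bracket [-3.3125, -2.75]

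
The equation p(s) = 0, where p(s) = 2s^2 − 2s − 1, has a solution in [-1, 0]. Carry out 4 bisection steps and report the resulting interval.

s = -0.5 gives p = 0.5, positive; keep [-0.5, 0]
s = -0.25 gives p = -0.375, negative; keep [-0.5, -0.25]
s = -0.375 gives p = 0.03125, positive; keep [-0.375, -0.25]
s = -0.3125 gives p = -0.1797, negative; keep [-0.375, -0.3125]

[-0.375, -0.3125]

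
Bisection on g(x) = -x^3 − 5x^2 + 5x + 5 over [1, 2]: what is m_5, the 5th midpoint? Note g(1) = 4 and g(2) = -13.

g(1.5) = -2.125 < 0, so the root lies in [1, 1.5]
g(1.25) = 1.484375 > 0, so the root lies in [1.25, 1.5]
g(1.375) = -0.177734 < 0, so the root lies in [1.25, 1.375]
g(1.3125) = 0.6882 > 0, so the root lies in [1.3125, 1.375]
g(1.34375) = 0.2641 > 0, so the root lies in [1.34375, 1.375]

1.34375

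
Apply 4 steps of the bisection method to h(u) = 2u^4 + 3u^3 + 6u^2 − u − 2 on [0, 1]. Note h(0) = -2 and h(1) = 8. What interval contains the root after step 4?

[0.5, 0.5625]

m = 0.5, h(m) = -0.5 (−); new bracket [0.5, 1]
m = 0.75, h(m) = 2.523438 (+); new bracket [0.5, 0.75]
m = 0.625, h(m) = 0.756348 (+); new bracket [0.5, 0.625]
m = 0.5625, h(m) = 0.0701 (+); new bracket [0.5, 0.5625]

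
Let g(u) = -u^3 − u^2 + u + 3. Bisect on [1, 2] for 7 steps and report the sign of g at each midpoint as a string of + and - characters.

-+-++-+

u = 1.5 gives g = -1.125, negative; keep [1, 1.5]
u = 1.25 gives g = 0.734375, positive; keep [1.25, 1.5]
u = 1.375 gives g = -0.115234, negative; keep [1.25, 1.375]
u = 1.3125 gives g = 0.3289, positive; keep [1.3125, 1.375]
u = 1.34375 gives g = 0.1117, positive; keep [1.34375, 1.375]
u = 1.359375 gives g = -0.0005, negative; keep [1.34375, 1.359375]
u = 1.3515625 gives g = 0.0559, positive; keep [1.3515625, 1.359375]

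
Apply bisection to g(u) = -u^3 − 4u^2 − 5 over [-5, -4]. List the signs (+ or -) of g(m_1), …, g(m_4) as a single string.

+-++

u = -4.5 gives g = 5.125, positive; keep [-4.5, -4]
u = -4.25 gives g = -0.484375, negative; keep [-4.5, -4.25]
u = -4.375 gives g = 2.177734, positive; keep [-4.375, -4.25]
u = -4.3125 gives g = 0.8118, positive; keep [-4.3125, -4.25]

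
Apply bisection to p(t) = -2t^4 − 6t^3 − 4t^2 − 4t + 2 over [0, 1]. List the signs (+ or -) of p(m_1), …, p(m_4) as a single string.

-+-+

m = 0.5, p(m) = -1.875 (−); new bracket [0, 0.5]
m = 0.25, p(m) = 0.648438 (+); new bracket [0.25, 0.5]
m = 0.375, p(m) = -0.418457 (−); new bracket [0.25, 0.375]
m = 0.3125, p(m) = 0.1572 (+); new bracket [0.3125, 0.375]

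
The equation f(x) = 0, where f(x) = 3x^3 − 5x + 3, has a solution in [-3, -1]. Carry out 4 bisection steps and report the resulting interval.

midpoint -2: f = -11 < 0 → [-2, -1]
midpoint -1.5: f = 0.375 > 0 → [-2, -1.5]
midpoint -1.75: f = -4.328125 < 0 → [-1.75, -1.5]
midpoint -1.625: f = -1.748 < 0 → [-1.625, -1.5]

[-1.625, -1.5]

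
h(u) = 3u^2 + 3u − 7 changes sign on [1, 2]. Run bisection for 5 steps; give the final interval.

[1.09375, 1.125]

m = 1.5, h(m) = 4.25 (+); new bracket [1, 1.5]
m = 1.25, h(m) = 1.4375 (+); new bracket [1, 1.25]
m = 1.125, h(m) = 0.171875 (+); new bracket [1, 1.125]
m = 1.0625, h(m) = -0.4258 (−); new bracket [1.0625, 1.125]
m = 1.09375, h(m) = -0.1299 (−); new bracket [1.09375, 1.125]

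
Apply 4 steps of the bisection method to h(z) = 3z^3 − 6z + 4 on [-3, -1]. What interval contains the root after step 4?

m = -2, h(m) = -8 (−); new bracket [-2, -1]
m = -1.5, h(m) = 2.875 (+); new bracket [-2, -1.5]
m = -1.75, h(m) = -1.578125 (−); new bracket [-1.75, -1.5]
m = -1.625, h(m) = 0.877 (+); new bracket [-1.75, -1.625]

[-1.75, -1.625]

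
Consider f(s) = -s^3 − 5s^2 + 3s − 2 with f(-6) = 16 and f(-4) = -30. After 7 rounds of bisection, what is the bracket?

[-5.609375, -5.59375]

midpoint -5: f = -17 < 0 → [-6, -5]
midpoint -5.5: f = -3.375 < 0 → [-6, -5.5]
midpoint -5.75: f = 5.546875 > 0 → [-5.75, -5.5]
midpoint -5.625: f = 0.9004 > 0 → [-5.625, -5.5]
midpoint -5.5625: f = -1.283 < 0 → [-5.625, -5.5625]
midpoint -5.59375: f = -0.2028 < 0 → [-5.625, -5.59375]
midpoint -5.609375: f = 0.3459 > 0 → [-5.609375, -5.59375]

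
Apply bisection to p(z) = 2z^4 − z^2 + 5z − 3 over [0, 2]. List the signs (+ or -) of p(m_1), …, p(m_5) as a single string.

m = 1, p(m) = 3 (+); new bracket [0, 1]
m = 0.5, p(m) = -0.625 (−); new bracket [0.5, 1]
m = 0.75, p(m) = 0.820312 (+); new bracket [0.5, 0.75]
m = 0.625, p(m) = 0.0396 (+); new bracket [0.5, 0.625]
m = 0.5625, p(m) = -0.3037 (−); new bracket [0.5625, 0.625]

+-++-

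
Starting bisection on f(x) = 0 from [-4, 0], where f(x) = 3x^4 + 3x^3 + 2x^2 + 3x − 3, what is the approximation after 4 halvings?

-1.25

f(-2) = 23 > 0, so the root lies in [-2, 0]
f(-1) = -4 < 0, so the root lies in [-2, -1]
f(-1.5) = 2.0625 > 0, so the root lies in [-1.5, -1]
f(-1.25) = -2.1602 < 0, so the root lies in [-1.5, -1.25]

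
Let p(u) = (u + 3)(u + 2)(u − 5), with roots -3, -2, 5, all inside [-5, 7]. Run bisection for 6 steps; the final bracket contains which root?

p(1) = -48 < 0, so the root lies in [1, 7]
p(4) = -42 < 0, so the root lies in [4, 7]
p(5.5) = 31.875 > 0, so the root lies in [4, 5.5]
p(4.75) = -13.0781 < 0, so the root lies in [4.75, 5.5]
p(5.125) = 7.2363 > 0, so the root lies in [4.75, 5.125]
p(4.9375) = -3.4417 < 0, so the root lies in [4.9375, 5.125]

5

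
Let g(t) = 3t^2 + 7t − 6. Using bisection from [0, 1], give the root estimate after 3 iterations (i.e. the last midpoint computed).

t = 0.5 gives g = -1.75, negative; keep [0.5, 1]
t = 0.75 gives g = 0.9375, positive; keep [0.5, 0.75]
t = 0.625 gives g = -0.453125, negative; keep [0.625, 0.75]

0.625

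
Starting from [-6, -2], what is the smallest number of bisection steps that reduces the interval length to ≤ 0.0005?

Width after n steps is 4/2^n. Need 2^n ≥ 4/0.0005 = 8000.
2^12 = 4096 < 8000 ≤ 2^13 = 8192, so n = 13.

13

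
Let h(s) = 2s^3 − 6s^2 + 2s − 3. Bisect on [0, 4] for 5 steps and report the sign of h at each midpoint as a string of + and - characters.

s = 2 gives h = -7, negative; keep [2, 4]
s = 3 gives h = 3, positive; keep [2, 3]
s = 2.5 gives h = -4.25, negative; keep [2.5, 3]
s = 2.75 gives h = -1.2812, negative; keep [2.75, 3]
s = 2.875 gives h = 0.6836, positive; keep [2.75, 2.875]

-+--+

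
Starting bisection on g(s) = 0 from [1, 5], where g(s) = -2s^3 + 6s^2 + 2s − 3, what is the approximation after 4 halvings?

3.25

g(3) = 3 > 0, so the root lies in [3, 5]
g(4) = -27 < 0, so the root lies in [3, 4]
g(3.5) = -8.25 < 0, so the root lies in [3, 3.5]
g(3.25) = -1.7812 < 0, so the root lies in [3, 3.25]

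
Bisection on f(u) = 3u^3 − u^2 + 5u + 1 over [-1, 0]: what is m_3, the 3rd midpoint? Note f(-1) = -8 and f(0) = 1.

u = -0.5 gives f = -2.125, negative; keep [-0.5, 0]
u = -0.25 gives f = -0.359375, negative; keep [-0.25, 0]
u = -0.125 gives f = 0.353516, positive; keep [-0.25, -0.125]

-0.125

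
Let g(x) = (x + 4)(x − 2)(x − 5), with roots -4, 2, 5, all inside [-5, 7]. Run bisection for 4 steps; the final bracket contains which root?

x = 1 gives g = 20, positive; keep [-5, 1]
x = -2 gives g = 56, positive; keep [-5, -2]
x = -3.5 gives g = 23.375, positive; keep [-5, -3.5]
x = -4.25 gives g = -14.4531, negative; keep [-4.25, -3.5]

-4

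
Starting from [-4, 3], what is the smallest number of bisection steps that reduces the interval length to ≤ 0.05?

Width after n steps is 7/2^n. Need 2^n ≥ 7/0.05 = 140.
2^7 = 128 < 140 ≤ 2^8 = 256, so n = 8.

8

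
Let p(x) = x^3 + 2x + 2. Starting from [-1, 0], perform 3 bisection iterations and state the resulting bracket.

p(-0.5) = 0.875 > 0, so the root lies in [-1, -0.5]
p(-0.75) = 0.078125 > 0, so the root lies in [-1, -0.75]
p(-0.875) = -0.419922 < 0, so the root lies in [-0.875, -0.75]

[-0.875, -0.75]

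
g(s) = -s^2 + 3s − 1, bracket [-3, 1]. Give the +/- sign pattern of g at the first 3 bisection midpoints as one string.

--+

m = -1, g(m) = -5 (−); new bracket [-1, 1]
m = 0, g(m) = -1 (−); new bracket [0, 1]
m = 0.5, g(m) = 0.25 (+); new bracket [0, 0.5]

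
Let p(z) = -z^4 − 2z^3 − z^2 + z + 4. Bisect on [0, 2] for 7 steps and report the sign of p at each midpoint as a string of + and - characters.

m = 1, p(m) = 1 (+); new bracket [1, 2]
m = 1.5, p(m) = -8.5625 (−); new bracket [1, 1.5]
m = 1.25, p(m) = -2.660156 (−); new bracket [1, 1.25]
m = 1.125, p(m) = -0.5901 (−); new bracket [1, 1.125]
m = 1.0625, p(m) = 0.2602 (+); new bracket [1.0625, 1.125]
m = 1.09375, p(m) = -0.1505 (−); new bracket [1.0625, 1.09375]
m = 1.078125, p(m) = 0.0584 (+); new bracket [1.078125, 1.09375]

+---+-+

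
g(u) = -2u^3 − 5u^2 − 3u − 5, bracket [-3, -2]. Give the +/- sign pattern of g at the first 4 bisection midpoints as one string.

+-+-

m = -2.5, g(m) = 2.5 (+); new bracket [-2.5, -2]
m = -2.25, g(m) = -0.78125 (−); new bracket [-2.5, -2.25]
m = -2.375, g(m) = 0.714844 (+); new bracket [-2.375, -2.25]
m = -2.3125, g(m) = -0.0679 (−); new bracket [-2.375, -2.3125]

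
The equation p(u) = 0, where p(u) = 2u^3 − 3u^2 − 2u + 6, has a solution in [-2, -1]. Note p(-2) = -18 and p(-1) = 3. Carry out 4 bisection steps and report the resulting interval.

[-1.25, -1.1875]

m = -1.5, p(m) = -4.5 (−); new bracket [-1.5, -1]
m = -1.25, p(m) = -0.09375 (−); new bracket [-1.25, -1]
m = -1.125, p(m) = 1.605469 (+); new bracket [-1.25, -1.125]
m = -1.1875, p(m) = 0.7954 (+); new bracket [-1.25, -1.1875]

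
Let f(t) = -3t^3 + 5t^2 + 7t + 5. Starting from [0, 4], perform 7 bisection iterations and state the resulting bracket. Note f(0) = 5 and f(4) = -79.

f(2) = 15 > 0, so the root lies in [2, 4]
f(3) = -10 < 0, so the root lies in [2, 3]
f(2.5) = 6.875 > 0, so the root lies in [2.5, 3]
f(2.75) = -0.3281 < 0, so the root lies in [2.5, 2.75]
f(2.625) = 3.5645 > 0, so the root lies in [2.625, 2.75]
f(2.6875) = 1.6931 > 0, so the root lies in [2.6875, 2.75]
f(2.71875) = 0.7015 > 0, so the root lies in [2.71875, 2.75]

[2.71875, 2.75]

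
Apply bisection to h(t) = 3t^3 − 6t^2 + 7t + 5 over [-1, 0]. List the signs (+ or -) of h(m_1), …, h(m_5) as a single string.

midpoint -0.5: h = -0.375 < 0 → [-0.5, 0]
midpoint -0.25: h = 2.828125 > 0 → [-0.5, -0.25]
midpoint -0.375: h = 1.373047 > 0 → [-0.5, -0.375]
midpoint -0.4375: h = 0.5378 > 0 → [-0.5, -0.4375]
midpoint -0.46875: h = 0.0914 > 0 → [-0.5, -0.46875]

-++++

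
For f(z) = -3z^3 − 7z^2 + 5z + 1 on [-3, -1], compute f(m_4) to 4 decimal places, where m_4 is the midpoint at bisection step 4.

0.0566

z = -2 gives f = -13, negative; keep [-3, -2]
z = -2.5 gives f = -8.375, negative; keep [-3, -2.5]
z = -2.75 gives f = -3.296875, negative; keep [-3, -2.75]
z = -2.875 gives f = 0.0566, positive; keep [-2.875, -2.75]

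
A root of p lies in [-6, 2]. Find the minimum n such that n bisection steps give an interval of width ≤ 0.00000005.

28

Width after n steps is 8/2^n. Need 2^n ≥ 8/0.00000005 = 160000000.
2^27 = 134217728 < 160000000 ≤ 2^28 = 268435456, so n = 28.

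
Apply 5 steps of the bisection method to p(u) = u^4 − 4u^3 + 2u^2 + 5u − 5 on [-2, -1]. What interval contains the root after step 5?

[-1.1875, -1.15625]

m = -1.5, p(m) = 10.5625 (+); new bracket [-1.5, -1]
m = -1.25, p(m) = 2.128906 (+); new bracket [-1.25, -1]
m = -1.125, p(m) = -0.796631 (−); new bracket [-1.25, -1.125]
m = -1.1875, p(m) = 0.5696 (+); new bracket [-1.1875, -1.125]
m = -1.15625, p(m) = -0.1369 (−); new bracket [-1.1875, -1.15625]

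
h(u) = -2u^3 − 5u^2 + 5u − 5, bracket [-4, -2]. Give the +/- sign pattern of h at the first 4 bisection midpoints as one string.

-+--

h(-3) = -11 < 0, so the root lies in [-4, -3]
h(-3.5) = 2 > 0, so the root lies in [-3.5, -3]
h(-3.25) = -5.40625 < 0, so the root lies in [-3.5, -3.25]
h(-3.375) = -1.9414 < 0, so the root lies in [-3.5, -3.375]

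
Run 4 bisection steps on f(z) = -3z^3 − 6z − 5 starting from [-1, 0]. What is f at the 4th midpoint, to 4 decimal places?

0.0999

m = -0.5, f(m) = -1.625 (−); new bracket [-1, -0.5]
m = -0.75, f(m) = 0.765625 (+); new bracket [-0.75, -0.5]
m = -0.625, f(m) = -0.517578 (−); new bracket [-0.75, -0.625]
m = -0.6875, f(m) = 0.0999 (+); new bracket [-0.6875, -0.625]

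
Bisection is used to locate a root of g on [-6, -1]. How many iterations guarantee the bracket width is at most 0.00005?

17

Width after n steps is 5/2^n. Need 2^n ≥ 5/0.00005 = 100000.
2^16 = 65536 < 100000 ≤ 2^17 = 131072, so n = 17.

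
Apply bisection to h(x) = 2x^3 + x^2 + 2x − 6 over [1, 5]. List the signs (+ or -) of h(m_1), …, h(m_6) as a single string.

x = 3 gives h = 63, positive; keep [1, 3]
x = 2 gives h = 18, positive; keep [1, 2]
x = 1.5 gives h = 6, positive; keep [1, 1.5]
x = 1.25 gives h = 1.9688, positive; keep [1, 1.25]
x = 1.125 gives h = 0.3633, positive; keep [1, 1.125]
x = 1.0625 gives h = -0.3472, negative; keep [1.0625, 1.125]

+++++-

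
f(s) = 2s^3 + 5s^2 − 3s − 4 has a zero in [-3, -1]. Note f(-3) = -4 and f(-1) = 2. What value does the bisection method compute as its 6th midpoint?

-2.78125

s = -2 gives f = 6, positive; keep [-3, -2]
s = -2.5 gives f = 3.5, positive; keep [-3, -2.5]
s = -2.75 gives f = 0.46875, positive; keep [-3, -2.75]
s = -2.875 gives f = -1.5742, negative; keep [-2.875, -2.75]
s = -2.8125 gives f = -0.5063, negative; keep [-2.8125, -2.75]
s = -2.78125 gives f = -0.0074, negative; keep [-2.78125, -2.75]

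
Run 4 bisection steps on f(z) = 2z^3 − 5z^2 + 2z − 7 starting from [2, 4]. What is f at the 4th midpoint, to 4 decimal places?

-0.0273

midpoint 3: f = 8 > 0 → [2, 3]
midpoint 2.5: f = -2 < 0 → [2.5, 3]
midpoint 2.75: f = 2.28125 > 0 → [2.5, 2.75]
midpoint 2.625: f = -0.0273 < 0 → [2.625, 2.75]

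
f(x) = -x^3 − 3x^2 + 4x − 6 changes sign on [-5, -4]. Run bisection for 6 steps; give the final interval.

midpoint -4.5: f = 6.375 > 0 → [-4.5, -4]
midpoint -4.25: f = -0.421875 < 0 → [-4.5, -4.25]
midpoint -4.375: f = 2.818359 > 0 → [-4.375, -4.25]
midpoint -4.3125: f = 1.1594 > 0 → [-4.3125, -4.25]
midpoint -4.28125: f = 0.3592 > 0 → [-4.28125, -4.25]
midpoint -4.265625: f = -0.0337 < 0 → [-4.28125, -4.265625]

[-4.28125, -4.265625]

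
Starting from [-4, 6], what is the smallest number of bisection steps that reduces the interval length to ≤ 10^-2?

Width after n steps is 10/2^n. Need 2^n ≥ 10/10^-2 = 1000.
2^9 = 512 < 1000 ≤ 2^10 = 1024, so n = 10.

10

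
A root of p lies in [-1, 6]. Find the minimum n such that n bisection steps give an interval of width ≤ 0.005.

11

Width after n steps is 7/2^n. Need 2^n ≥ 7/0.005 = 1400.
2^10 = 1024 < 1400 ≤ 2^11 = 2048, so n = 11.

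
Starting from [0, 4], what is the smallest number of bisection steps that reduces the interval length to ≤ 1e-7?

26

Width after n steps is 4/2^n. Need 2^n ≥ 4/1e-7 = 40000000.
2^25 = 33554432 < 40000000 ≤ 2^26 = 67108864, so n = 26.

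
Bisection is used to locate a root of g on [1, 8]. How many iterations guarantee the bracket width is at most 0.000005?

Width after n steps is 7/2^n. Need 2^n ≥ 7/0.000005 = 1400000.
2^20 = 1048576 < 1400000 ≤ 2^21 = 2097152, so n = 21.

21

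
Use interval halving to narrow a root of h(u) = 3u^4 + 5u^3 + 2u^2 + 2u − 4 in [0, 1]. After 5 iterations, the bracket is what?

[0.625, 0.65625]

h(0.5) = -1.6875 < 0, so the root lies in [0.5, 1]
h(0.75) = 1.683594 > 0, so the root lies in [0.5, 0.75]
h(0.625) = -0.290283 < 0, so the root lies in [0.625, 0.75]
h(0.6875) = 0.6153 > 0, so the root lies in [0.625, 0.6875]
h(0.65625) = 0.1434 > 0, so the root lies in [0.625, 0.65625]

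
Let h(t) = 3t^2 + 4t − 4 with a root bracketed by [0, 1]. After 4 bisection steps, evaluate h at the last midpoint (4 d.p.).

0.1680

t = 0.5 gives h = -1.25, negative; keep [0.5, 1]
t = 0.75 gives h = 0.6875, positive; keep [0.5, 0.75]
t = 0.625 gives h = -0.328125, negative; keep [0.625, 0.75]
t = 0.6875 gives h = 0.168, positive; keep [0.625, 0.6875]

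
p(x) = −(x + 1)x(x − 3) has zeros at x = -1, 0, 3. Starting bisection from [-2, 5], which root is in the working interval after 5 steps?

3

p(1.5) = 5.625 > 0, so the root lies in [1.5, 5]
p(3.25) = -3.453125 < 0, so the root lies in [1.5, 3.25]
p(2.375) = 5.009766 > 0, so the root lies in [2.375, 3.25]
p(2.8125) = 2.0105 > 0, so the root lies in [2.8125, 3.25]
p(3.03125) = -0.3819 < 0, so the root lies in [2.8125, 3.03125]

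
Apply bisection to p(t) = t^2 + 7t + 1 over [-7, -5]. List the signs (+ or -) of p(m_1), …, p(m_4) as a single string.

p(-6) = -5 < 0, so the root lies in [-7, -6]
p(-6.5) = -2.25 < 0, so the root lies in [-7, -6.5]
p(-6.75) = -0.6875 < 0, so the root lies in [-7, -6.75]
p(-6.875) = 0.1406 > 0, so the root lies in [-6.875, -6.75]

---+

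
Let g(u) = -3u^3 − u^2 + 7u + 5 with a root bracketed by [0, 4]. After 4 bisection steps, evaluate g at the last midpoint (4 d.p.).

g(2) = -9 < 0, so the root lies in [0, 2]
g(1) = 8 > 0, so the root lies in [1, 2]
g(1.5) = 3.125 > 0, so the root lies in [1.5, 2]
g(1.75) = -1.8906 < 0, so the root lies in [1.5, 1.75]

-1.8906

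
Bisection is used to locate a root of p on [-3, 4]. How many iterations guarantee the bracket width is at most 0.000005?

21

Width after n steps is 7/2^n. Need 2^n ≥ 7/0.000005 = 1400000.
2^20 = 1048576 < 1400000 ≤ 2^21 = 2097152, so n = 21.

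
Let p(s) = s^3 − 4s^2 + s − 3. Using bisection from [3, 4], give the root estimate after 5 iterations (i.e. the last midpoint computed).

3.96875

m = 3.5, p(m) = -5.625 (−); new bracket [3.5, 4]
m = 3.75, p(m) = -2.765625 (−); new bracket [3.75, 4]
m = 3.875, p(m) = -1.001953 (−); new bracket [3.875, 4]
m = 3.9375, p(m) = -0.0315 (−); new bracket [3.9375, 4]
m = 3.96875, p(m) = 0.4765 (+); new bracket [3.9375, 3.96875]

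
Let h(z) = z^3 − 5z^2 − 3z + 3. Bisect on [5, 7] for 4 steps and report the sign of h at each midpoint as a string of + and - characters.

++--

z = 6 gives h = 21, positive; keep [5, 6]
z = 5.5 gives h = 1.625, positive; keep [5, 5.5]
z = 5.25 gives h = -5.859375, negative; keep [5.25, 5.5]
z = 5.375 gives h = -2.291, negative; keep [5.375, 5.5]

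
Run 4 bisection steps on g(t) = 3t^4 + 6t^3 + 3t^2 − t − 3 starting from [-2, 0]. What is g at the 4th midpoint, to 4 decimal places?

-0.8274

t = -1 gives g = -2, negative; keep [-2, -1]
t = -1.5 gives g = 0.1875, positive; keep [-1.5, -1]
t = -1.25 gives g = -1.457031, negative; keep [-1.5, -1.25]
t = -1.375 gives g = -0.8274, negative; keep [-1.5, -1.375]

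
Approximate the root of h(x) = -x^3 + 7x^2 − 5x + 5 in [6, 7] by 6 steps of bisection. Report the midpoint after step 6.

6.328125

midpoint 6.5: h = -6.375 < 0 → [6, 6.5]
midpoint 6.25: h = 3.046875 > 0 → [6.25, 6.5]
midpoint 6.375: h = -1.474609 < 0 → [6.25, 6.375]
midpoint 6.3125: h = 0.8328 > 0 → [6.3125, 6.375]
midpoint 6.34375: h = -0.3092 < 0 → [6.3125, 6.34375]
midpoint 6.328125: h = 0.2647 > 0 → [6.328125, 6.34375]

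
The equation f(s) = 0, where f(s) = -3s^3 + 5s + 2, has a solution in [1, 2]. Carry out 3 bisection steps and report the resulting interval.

f(1.5) = -0.625 < 0, so the root lies in [1, 1.5]
f(1.25) = 2.390625 > 0, so the root lies in [1.25, 1.5]
f(1.375) = 1.076172 > 0, so the root lies in [1.375, 1.5]

[1.375, 1.5]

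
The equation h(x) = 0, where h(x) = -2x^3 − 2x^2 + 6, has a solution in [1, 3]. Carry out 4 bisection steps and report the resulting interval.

x = 2 gives h = -18, negative; keep [1, 2]
x = 1.5 gives h = -5.25, negative; keep [1, 1.5]
x = 1.25 gives h = -1.03125, negative; keep [1, 1.25]
x = 1.125 gives h = 0.6211, positive; keep [1.125, 1.25]

[1.125, 1.25]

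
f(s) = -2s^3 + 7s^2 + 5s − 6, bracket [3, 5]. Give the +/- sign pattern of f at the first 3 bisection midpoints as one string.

m = 4, f(m) = -2 (−); new bracket [3, 4]
m = 3.5, f(m) = 11.5 (+); new bracket [3.5, 4]
m = 3.75, f(m) = 5.71875 (+); new bracket [3.75, 4]

-++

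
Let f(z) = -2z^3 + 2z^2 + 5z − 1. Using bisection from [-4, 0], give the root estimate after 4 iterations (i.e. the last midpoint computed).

midpoint -2: f = 13 > 0 → [-2, 0]
midpoint -1: f = -2 < 0 → [-2, -1]
midpoint -1.5: f = 2.75 > 0 → [-1.5, -1]
midpoint -1.25: f = -0.2188 < 0 → [-1.5, -1.25]

-1.25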